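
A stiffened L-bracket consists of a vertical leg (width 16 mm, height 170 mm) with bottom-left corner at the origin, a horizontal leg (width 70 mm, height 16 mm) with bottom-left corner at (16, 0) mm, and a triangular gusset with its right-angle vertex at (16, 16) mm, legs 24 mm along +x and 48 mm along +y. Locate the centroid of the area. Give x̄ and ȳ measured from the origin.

x̄ = 20.99 mm, ȳ = 58.56 mm

vertical leg: A = 16 × 170 = 2720.00, centroid at (8.00, 85.00).
horizontal leg: A = 70 × 16 = 1120.00, centroid at (51.00, 8.00).
gusset: A = ½·24·48 = 576.00, centroid at (24.00, 32.00).
ΣA = 4416.00 mm²
ΣAx̄ = (2720.00)(8.00) + (1120.00)(51.00) + (576.00)(24.00) = 92704.00 mm³
ΣAȳ = (2720.00)(85.00) + (1120.00)(8.00) + (576.00)(32.00) = 258592.00 mm³
x̄ = 92704.00 / 4416.00 = 20.99 mm
ȳ = 258592.00 / 4416.00 = 58.56 mm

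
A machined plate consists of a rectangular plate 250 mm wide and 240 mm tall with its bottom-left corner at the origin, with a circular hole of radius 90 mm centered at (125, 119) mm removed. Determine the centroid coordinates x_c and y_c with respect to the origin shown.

plate: A = 250 × 240 = 60000.00, centroid at (125.00, 120.00).
hole: A = −π·90² = -25446.90, centroid at (125.00, 119.00).
ΣA = 34553.10 mm²
ΣAx_c = (60000.00)(125.00) + (-25446.90)(125.00) = 4319137.44 mm³
ΣAy_c = (60000.00)(120.00) + (-25446.90)(119.00) = 4171818.84 mm³
x_c = 4319137.44 / 34553.10 = 125.00 mm
y_c = 4171818.84 / 34553.10 = 120.74 mm

x_c = 125.00 mm, y_c = 120.74 mm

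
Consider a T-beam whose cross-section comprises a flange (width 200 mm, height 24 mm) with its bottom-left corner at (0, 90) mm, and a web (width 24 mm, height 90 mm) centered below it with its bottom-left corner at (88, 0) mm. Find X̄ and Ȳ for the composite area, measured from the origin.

X̄ = 100.00 mm, Ȳ = 84.31 mm

Part | A | x̄ᵢ | ȳᵢ | A·x̄ᵢ | A·ȳᵢ
web | 2160.00 | 100.00 | 45.00 | 216000.00 | 97200.00
flange | 4800.00 | 100.00 | 102.00 | 480000.00 | 489600.00
Σ | 6960.00 |  |  | 696000.00 | 586800.00
X̄ = 696000.00 / 6960.00 = 100.00 mm
Ȳ = 586800.00 / 6960.00 = 84.31 mm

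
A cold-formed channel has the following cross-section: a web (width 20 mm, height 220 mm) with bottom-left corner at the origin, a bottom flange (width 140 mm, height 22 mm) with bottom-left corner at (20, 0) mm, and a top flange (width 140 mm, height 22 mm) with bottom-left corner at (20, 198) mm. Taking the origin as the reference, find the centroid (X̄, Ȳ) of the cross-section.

X̄ = 56.67 mm, Ȳ = 110.00 mm

web: A = 20 × 220 = 4400.00, centroid at (10.00, 110.00).
bottom flange: A = 140 × 22 = 3080.00, centroid at (90.00, 11.00).
top flange: A = 140 × 22 = 3080.00, centroid at (90.00, 209.00).
ΣA = 10560.00 mm², ΣAX̄ = 598400.00 mm³, ΣAȲ = 1161600.00 mm³.
X̄ = 598400.00/10560.00 = 56.67 mm; Ȳ = 1161600.00/10560.00 = 110.00 mm.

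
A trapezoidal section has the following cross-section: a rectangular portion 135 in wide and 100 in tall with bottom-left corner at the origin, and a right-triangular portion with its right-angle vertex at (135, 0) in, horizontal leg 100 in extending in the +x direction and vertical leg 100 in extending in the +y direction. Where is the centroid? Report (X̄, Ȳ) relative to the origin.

Part | A | x̄ᵢ | ȳᵢ | A·x̄ᵢ | A·ȳᵢ
rectangular portion | 13500.00 | 67.50 | 50.00 | 911250.00 | 675000.00
triangular portion | 5000.00 | 168.33 | 33.33 | 841666.67 | 166666.67
Σ | 18500.00 |  |  | 1752916.67 | 841666.67
X̄ = 1752916.67 / 18500.00 = 94.75 in
Ȳ = 841666.67 / 18500.00 = 45.50 in

X̄ = 94.75 in, Ȳ = 45.50 in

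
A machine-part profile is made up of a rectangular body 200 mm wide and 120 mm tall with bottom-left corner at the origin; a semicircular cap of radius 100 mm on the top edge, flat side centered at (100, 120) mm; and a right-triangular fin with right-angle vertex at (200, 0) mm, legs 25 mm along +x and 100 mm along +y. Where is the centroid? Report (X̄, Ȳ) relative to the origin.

X̄ = 103.31 mm, Ȳ = 98.47 mm

Part | A | x̄ᵢ | ȳᵢ | A·x̄ᵢ | A·ȳᵢ
rectangular body | 24000.00 | 100.00 | 60.00 | 2400000.00 | 1440000.00
semicircular top | 15707.96 | 100.00 | 162.44 | 1570796.33 | 2551622.26
triangular fin | 1250.00 | 208.33 | 33.33 | 260416.67 | 41666.67
Σ | 40957.96 |  |  | 4231212.99 | 4033288.93
X̄ = 4231212.99 / 40957.96 = 103.31 mm
Ȳ = 4033288.93 / 40957.96 = 98.47 mm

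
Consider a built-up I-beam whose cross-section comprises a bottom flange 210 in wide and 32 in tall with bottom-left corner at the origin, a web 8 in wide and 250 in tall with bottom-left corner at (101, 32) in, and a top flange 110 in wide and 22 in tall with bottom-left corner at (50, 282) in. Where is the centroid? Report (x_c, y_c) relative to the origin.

x_c = 105.00 in, y_c = 101.49 in

bottom flange: A = 210 × 32 = 6720.00, centroid at (105.00, 16.00).
web: A = 8 × 250 = 2000.00, centroid at (105.00, 157.00).
top flange: A = 110 × 22 = 2420.00, centroid at (105.00, 293.00).
ΣA = 11140.00 in²
ΣAx_c = (6720.00)(105.00) + (2000.00)(105.00) + (2420.00)(105.00) = 1169700.00 in³
ΣAy_c = (6720.00)(16.00) + (2000.00)(157.00) + (2420.00)(293.00) = 1130580.00 in³
x_c = 1169700.00 / 11140.00 = 105.00 in
y_c = 1130580.00 / 11140.00 = 101.49 in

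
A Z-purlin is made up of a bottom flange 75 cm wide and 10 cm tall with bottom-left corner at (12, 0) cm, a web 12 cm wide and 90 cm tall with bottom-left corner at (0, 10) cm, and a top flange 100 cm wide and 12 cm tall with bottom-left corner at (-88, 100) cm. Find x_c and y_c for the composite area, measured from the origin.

x_c = -0.66 cm, y_c = 62.82 cm

Part | A | x̄ᵢ | ȳᵢ | A·x̄ᵢ | A·ȳᵢ
bottom flange | 750.00 | 49.50 | 5.00 | 37125.00 | 3750.00
web | 1080.00 | 6.00 | 55.00 | 6480.00 | 59400.00
top flange | 1200.00 | -38.00 | 106.00 | -45600.00 | 127200.00
Σ | 3030.00 |  |  | -1995.00 | 190350.00
x_c = -1995.00 / 3030.00 = -0.66 cm
y_c = 190350.00 / 3030.00 = 62.82 cm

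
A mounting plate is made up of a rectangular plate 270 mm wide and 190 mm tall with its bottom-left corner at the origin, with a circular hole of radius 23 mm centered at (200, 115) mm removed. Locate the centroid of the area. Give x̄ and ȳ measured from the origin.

plate: A = 270 × 190 = 51300.00, centroid at (135.00, 95.00).
hole: A = −π·23² = -1661.90, centroid at (200.00, 115.00).
ΣA = 49638.10 mm²
ΣAx̄ = (51300.00)(135.00) + (-1661.90)(200.00) = 6593119.50 mm³
ΣAȳ = (51300.00)(95.00) + (-1661.90)(115.00) = 4682381.21 mm³
x̄ = 6593119.50 / 49638.10 = 132.82 mm
ȳ = 4682381.21 / 49638.10 = 94.33 mm

x̄ = 132.82 mm, ȳ = 94.33 mm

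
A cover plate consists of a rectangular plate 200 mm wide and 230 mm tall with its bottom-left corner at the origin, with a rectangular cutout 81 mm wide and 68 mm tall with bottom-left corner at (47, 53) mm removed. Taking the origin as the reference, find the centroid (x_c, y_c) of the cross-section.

plate: A = 200 × 230 = 46000.00, centroid at (100.00, 115.00).
hole: A = −(81 × 68) = -5508.00, centroid at (87.50, 87.00).
ΣA = 40492.00 mm², ΣAx_c = 4118050.00 mm³, ΣAy_c = 4810804.00 mm³.
x_c = 4118050.00/40492.00 = 101.70 mm; y_c = 4810804.00/40492.00 = 118.81 mm.

x_c = 101.70 mm, y_c = 118.81 mm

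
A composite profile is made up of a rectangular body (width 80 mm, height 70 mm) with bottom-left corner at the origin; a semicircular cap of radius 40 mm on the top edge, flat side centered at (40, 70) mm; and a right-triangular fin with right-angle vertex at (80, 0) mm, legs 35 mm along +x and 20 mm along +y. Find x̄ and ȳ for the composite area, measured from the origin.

x̄ = 42.14 mm, ȳ = 49.26 mm

rectangular body: A = 80 × 70 = 5600.00, centroid at (40.00, 35.00).
semicircular top: A = ½π·40² = 2513.27, centroid at (40.00, 86.98).
triangular fin: A = ½·35·20 = 350.00, centroid at (91.67, 6.67).
ΣA = 8463.27 mm²
ΣAx̄ = (5600.00)(40.00) + (2513.27)(40.00) + (350.00)(91.67) = 356614.30 mm³
ΣAȳ = (5600.00)(35.00) + (2513.27)(86.98) + (350.00)(6.67) = 416929.19 mm³
x̄ = 356614.30 / 8463.27 = 42.14 mm
ȳ = 416929.19 / 8463.27 = 49.26 mm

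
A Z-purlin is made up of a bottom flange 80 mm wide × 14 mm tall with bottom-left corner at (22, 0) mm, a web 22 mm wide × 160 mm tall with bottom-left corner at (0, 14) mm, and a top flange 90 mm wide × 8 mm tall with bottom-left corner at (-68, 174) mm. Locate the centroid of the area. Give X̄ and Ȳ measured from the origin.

X̄ = 17.09 mm, Ȳ = 87.10 mm

bottom flange: A = 80 × 14 = 1120.00, centroid at (62.00, 7.00).
web: A = 22 × 160 = 3520.00, centroid at (11.00, 94.00).
top flange: A = 90 × 8 = 720.00, centroid at (-23.00, 178.00).
ΣA = 5360.00 mm²
ΣAX̄ = (1120.00)(62.00) + (3520.00)(11.00) + (720.00)(-23.00) = 91600.00 mm³
ΣAȲ = (1120.00)(7.00) + (3520.00)(94.00) + (720.00)(178.00) = 466880.00 mm³
X̄ = 91600.00 / 5360.00 = 17.09 mm
Ȳ = 466880.00 / 5360.00 = 87.10 mm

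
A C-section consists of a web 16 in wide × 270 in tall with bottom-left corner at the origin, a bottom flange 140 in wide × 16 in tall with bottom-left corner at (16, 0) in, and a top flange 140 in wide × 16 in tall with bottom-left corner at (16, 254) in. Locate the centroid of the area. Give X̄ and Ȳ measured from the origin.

X̄ = 47.71 in, Ȳ = 135.00 in

web: A = 16 × 270 = 4320.00, centroid at (8.00, 135.00).
bottom flange: A = 140 × 16 = 2240.00, centroid at (86.00, 8.00).
top flange: A = 140 × 16 = 2240.00, centroid at (86.00, 262.00).
ΣA = 8800.00 in², ΣAX̄ = 419840.00 in³, ΣAȲ = 1188000.00 in³.
X̄ = 419840.00/8800.00 = 47.71 in; Ȳ = 1188000.00/8800.00 = 135.00 in.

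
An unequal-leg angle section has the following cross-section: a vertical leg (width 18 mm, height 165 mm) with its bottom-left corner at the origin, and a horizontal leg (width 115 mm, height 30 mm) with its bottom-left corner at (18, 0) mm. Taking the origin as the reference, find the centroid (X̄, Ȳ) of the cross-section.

vertical leg: A = 18 × 165 = 2970.00, centroid at (9.00, 82.50).
horizontal leg: A = 115 × 30 = 3450.00, centroid at (75.50, 15.00).
ΣA = 6420.00 mm²
ΣAX̄ = (2970.00)(9.00) + (3450.00)(75.50) = 287205.00 mm³
ΣAȲ = (2970.00)(82.50) + (3450.00)(15.00) = 296775.00 mm³
X̄ = 287205.00 / 6420.00 = 44.74 mm
Ȳ = 296775.00 / 6420.00 = 46.23 mm

X̄ = 44.74 mm, Ȳ = 46.23 mm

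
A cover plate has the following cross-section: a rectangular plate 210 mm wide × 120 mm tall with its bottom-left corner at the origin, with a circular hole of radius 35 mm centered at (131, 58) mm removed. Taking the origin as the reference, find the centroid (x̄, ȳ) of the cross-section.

plate: A = 210 × 120 = 25200.00, centroid at (105.00, 60.00).
hole: A = −π·35² = -3848.45, centroid at (131.00, 58.00).
ΣA = 21351.55 mm²
ΣAx̄ = (25200.00)(105.00) + (-3848.45)(131.00) = 2141852.92 mm³
ΣAȳ = (25200.00)(60.00) + (-3848.45)(58.00) = 1288789.84 mm³
x̄ = 2141852.92 / 21351.55 = 100.31 mm
ȳ = 1288789.84 / 21351.55 = 60.36 mm

x̄ = 100.31 mm, ȳ = 60.36 mm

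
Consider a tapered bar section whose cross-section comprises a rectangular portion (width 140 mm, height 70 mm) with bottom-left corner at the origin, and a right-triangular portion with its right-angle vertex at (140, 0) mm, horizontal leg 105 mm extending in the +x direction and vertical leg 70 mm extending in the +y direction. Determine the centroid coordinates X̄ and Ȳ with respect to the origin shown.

X̄ = 98.64 mm, Ȳ = 31.82 mm

rectangular portion: A = 140 × 70 = 9800.00, centroid at (70.00, 35.00).
triangular portion: A = ½·105·70 = 3675.00, centroid at (175.00, 23.33).
ΣA = 13475.00 mm²
ΣAX̄ = (9800.00)(70.00) + (3675.00)(175.00) = 1329125.00 mm³
ΣAȲ = (9800.00)(35.00) + (3675.00)(23.33) = 428750.00 mm³
X̄ = 1329125.00 / 13475.00 = 98.64 mm
Ȳ = 428750.00 / 13475.00 = 31.82 mm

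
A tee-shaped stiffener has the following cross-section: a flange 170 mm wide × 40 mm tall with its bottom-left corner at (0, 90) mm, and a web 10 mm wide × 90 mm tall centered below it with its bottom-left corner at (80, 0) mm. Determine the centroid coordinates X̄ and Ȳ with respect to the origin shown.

X̄ = 85.00 mm, Ȳ = 102.40 mm

Part | A | x̄ᵢ | ȳᵢ | A·x̄ᵢ | A·ȳᵢ
web | 900.00 | 85.00 | 45.00 | 76500.00 | 40500.00
flange | 6800.00 | 85.00 | 110.00 | 578000.00 | 748000.00
Σ | 7700.00 |  |  | 654500.00 | 788500.00
X̄ = 654500.00 / 7700.00 = 85.00 mm
Ȳ = 788500.00 / 7700.00 = 102.40 mm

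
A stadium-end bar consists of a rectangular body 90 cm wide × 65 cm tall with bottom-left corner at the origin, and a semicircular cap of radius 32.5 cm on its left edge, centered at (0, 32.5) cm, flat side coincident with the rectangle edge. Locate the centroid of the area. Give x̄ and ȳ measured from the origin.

x̄ = 32.01 cm, ȳ = 32.50 cm

Part | A | x̄ᵢ | ȳᵢ | A·x̄ᵢ | A·ȳᵢ
rectangular body | 5850.00 | 45.00 | 32.50 | 263250.00 | 190125.00
semicircular end | 1659.15 | -13.79 | 32.50 | -22885.42 | 53922.49
Σ | 7509.15 |  |  | 240364.58 | 244047.49
x̄ = 240364.58 / 7509.15 = 32.01 cm
ȳ = 244047.49 / 7509.15 = 32.50 cm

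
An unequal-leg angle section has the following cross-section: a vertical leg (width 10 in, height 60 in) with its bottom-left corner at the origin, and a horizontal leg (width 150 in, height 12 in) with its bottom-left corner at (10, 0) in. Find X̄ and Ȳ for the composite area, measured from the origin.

X̄ = 65.00 in, Ȳ = 12.00 in

vertical leg: A = 10 × 60 = 600.00, centroid at (5.00, 30.00).
horizontal leg: A = 150 × 12 = 1800.00, centroid at (85.00, 6.00).
ΣA = 2400.00 in²
ΣAX̄ = (600.00)(5.00) + (1800.00)(85.00) = 156000.00 in³
ΣAȲ = (600.00)(30.00) + (1800.00)(6.00) = 28800.00 in³
X̄ = 156000.00 / 2400.00 = 65.00 in
Ȳ = 28800.00 / 2400.00 = 12.00 in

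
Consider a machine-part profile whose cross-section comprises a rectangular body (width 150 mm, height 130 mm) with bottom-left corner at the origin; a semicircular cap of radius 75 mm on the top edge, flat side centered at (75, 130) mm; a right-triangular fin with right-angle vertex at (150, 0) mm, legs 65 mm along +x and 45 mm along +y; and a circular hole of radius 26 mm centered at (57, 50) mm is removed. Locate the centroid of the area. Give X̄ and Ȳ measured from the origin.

X̄ = 81.49 mm, Ȳ = 94.42 mm

Part | A | x̄ᵢ | ȳᵢ | A·x̄ᵢ | A·ȳᵢ
rectangular body | 19500.00 | 75.00 | 65.00 | 1462500.00 | 1267500.00
semicircular top | 8835.73 | 75.00 | 161.83 | 662679.70 | 1429894.81
triangular fin | 1462.50 | 171.67 | 15.00 | 251062.50 | 21937.50
hole | -2123.72 | 57.00 | 50.00 | -121051.85 | -106185.83
Σ | 27674.51 |  |  | 2255190.35 | 2613146.48
X̄ = 2255190.35 / 27674.51 = 81.49 mm
Ȳ = 2613146.48 / 27674.51 = 94.42 mm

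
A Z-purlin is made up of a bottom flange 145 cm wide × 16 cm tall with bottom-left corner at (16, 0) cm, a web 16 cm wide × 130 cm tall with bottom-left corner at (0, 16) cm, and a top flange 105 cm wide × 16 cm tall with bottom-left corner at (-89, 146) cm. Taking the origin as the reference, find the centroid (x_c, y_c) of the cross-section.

x_c = 26.42 cm, y_c = 73.32 cm

bottom flange: A = 145 × 16 = 2320.00, centroid at (88.50, 8.00).
web: A = 16 × 130 = 2080.00, centroid at (8.00, 81.00).
top flange: A = 105 × 16 = 1680.00, centroid at (-36.50, 154.00).
ΣA = 6080.00 cm²
ΣAx_c = (2320.00)(88.50) + (2080.00)(8.00) + (1680.00)(-36.50) = 160640.00 cm³
ΣAy_c = (2320.00)(8.00) + (2080.00)(81.00) + (1680.00)(154.00) = 445760.00 cm³
x_c = 160640.00 / 6080.00 = 26.42 cm
y_c = 445760.00 / 6080.00 = 73.32 cm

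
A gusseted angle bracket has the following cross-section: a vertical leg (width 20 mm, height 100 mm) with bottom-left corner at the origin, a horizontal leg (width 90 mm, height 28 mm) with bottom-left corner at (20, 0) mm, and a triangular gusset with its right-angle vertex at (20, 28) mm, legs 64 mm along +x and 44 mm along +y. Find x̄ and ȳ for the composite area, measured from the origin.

x̄ = 40.82 mm, ȳ = 32.95 mm

vertical leg: A = 20 × 100 = 2000.00, centroid at (10.00, 50.00).
horizontal leg: A = 90 × 28 = 2520.00, centroid at (65.00, 14.00).
gusset: A = ½·64·44 = 1408.00, centroid at (41.33, 42.67).
ΣA = 5928.00 mm²
ΣAx̄ = (2000.00)(10.00) + (2520.00)(65.00) + (1408.00)(41.33) = 241997.33 mm³
ΣAȳ = (2000.00)(50.00) + (2520.00)(14.00) + (1408.00)(42.67) = 195354.67 mm³
x̄ = 241997.33 / 5928.00 = 40.82 mm
ȳ = 195354.67 / 5928.00 = 32.95 mm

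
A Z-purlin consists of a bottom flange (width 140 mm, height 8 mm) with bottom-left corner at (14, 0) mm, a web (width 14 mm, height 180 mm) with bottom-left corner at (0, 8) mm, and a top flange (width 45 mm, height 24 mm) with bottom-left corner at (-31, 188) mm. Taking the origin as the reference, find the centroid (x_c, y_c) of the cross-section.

x_c = 21.72 mm, y_c = 99.03 mm

bottom flange: A = 140 × 8 = 1120.00, centroid at (84.00, 4.00).
web: A = 14 × 180 = 2520.00, centroid at (7.00, 98.00).
top flange: A = 45 × 24 = 1080.00, centroid at (-8.50, 200.00).
ΣA = 4720.00 mm²
ΣAx_c = (1120.00)(84.00) + (2520.00)(7.00) + (1080.00)(-8.50) = 102540.00 mm³
ΣAy_c = (1120.00)(4.00) + (2520.00)(98.00) + (1080.00)(200.00) = 467440.00 mm³
x_c = 102540.00 / 4720.00 = 21.72 mm
y_c = 467440.00 / 4720.00 = 99.03 mm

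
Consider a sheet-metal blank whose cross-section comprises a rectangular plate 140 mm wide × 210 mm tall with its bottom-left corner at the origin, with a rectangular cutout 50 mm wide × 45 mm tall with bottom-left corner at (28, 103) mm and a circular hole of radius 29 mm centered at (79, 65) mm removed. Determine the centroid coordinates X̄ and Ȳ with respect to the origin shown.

X̄ = 70.59 mm, Ȳ = 107.43 mm

Part | A | x̄ᵢ | ȳᵢ | A·x̄ᵢ | A·ȳᵢ
plate | 29400.00 | 70.00 | 105.00 | 2058000.00 | 3087000.00
hole 1 | -2250.00 | 53.00 | 125.50 | -119250.00 | -282375.00
hole 2 | -2642.08 | 79.00 | 65.00 | -208724.27 | -171735.16
Σ | 24507.92 |  |  | 1730025.73 | 2632889.84
X̄ = 1730025.73 / 24507.92 = 70.59 mm
Ȳ = 2632889.84 / 24507.92 = 107.43 mm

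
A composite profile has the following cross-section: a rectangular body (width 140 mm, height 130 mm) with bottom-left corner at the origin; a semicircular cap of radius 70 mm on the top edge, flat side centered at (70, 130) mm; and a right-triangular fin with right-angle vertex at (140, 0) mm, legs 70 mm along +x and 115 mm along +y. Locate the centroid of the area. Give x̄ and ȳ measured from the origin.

Part | A | x̄ᵢ | ȳᵢ | A·x̄ᵢ | A·ȳᵢ
rectangular body | 18200.00 | 70.00 | 65.00 | 1274000.00 | 1183000.00
semicircular top | 7696.90 | 70.00 | 159.71 | 538783.14 | 1229263.93
triangular fin | 4025.00 | 163.33 | 38.33 | 657416.67 | 154291.67
Σ | 29921.90 |  |  | 2470199.81 | 2566555.59
x̄ = 2470199.81 / 29921.90 = 82.55 mm
ȳ = 2566555.59 / 29921.90 = 85.78 mm

x̄ = 82.55 mm, ȳ = 85.78 mm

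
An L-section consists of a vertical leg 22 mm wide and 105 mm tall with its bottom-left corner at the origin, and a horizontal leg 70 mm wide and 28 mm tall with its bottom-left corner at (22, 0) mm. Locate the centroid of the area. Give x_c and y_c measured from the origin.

x_c = 32.11 mm, y_c = 34.83 mm

Part | A | x̄ᵢ | ȳᵢ | A·x̄ᵢ | A·ȳᵢ
vertical leg | 2310.00 | 11.00 | 52.50 | 25410.00 | 121275.00
horizontal leg | 1960.00 | 57.00 | 14.00 | 111720.00 | 27440.00
Σ | 4270.00 |  |  | 137130.00 | 148715.00
x_c = 137130.00 / 4270.00 = 32.11 mm
y_c = 148715.00 / 4270.00 = 34.83 mm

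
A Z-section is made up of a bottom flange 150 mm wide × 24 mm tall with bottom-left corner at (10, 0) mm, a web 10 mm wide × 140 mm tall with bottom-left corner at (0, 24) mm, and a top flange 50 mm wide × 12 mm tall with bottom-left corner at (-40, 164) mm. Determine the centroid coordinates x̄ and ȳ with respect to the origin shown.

bottom flange: A = 150 × 24 = 3600.00, centroid at (85.00, 12.00).
web: A = 10 × 140 = 1400.00, centroid at (5.00, 94.00).
top flange: A = 50 × 12 = 600.00, centroid at (-15.00, 170.00).
ΣA = 5600.00 mm²
ΣAx̄ = (3600.00)(85.00) + (1400.00)(5.00) + (600.00)(-15.00) = 304000.00 mm³
ΣAȳ = (3600.00)(12.00) + (1400.00)(94.00) + (600.00)(170.00) = 276800.00 mm³
x̄ = 304000.00 / 5600.00 = 54.29 mm
ȳ = 276800.00 / 5600.00 = 49.43 mm

x̄ = 54.29 mm, ȳ = 49.43 mm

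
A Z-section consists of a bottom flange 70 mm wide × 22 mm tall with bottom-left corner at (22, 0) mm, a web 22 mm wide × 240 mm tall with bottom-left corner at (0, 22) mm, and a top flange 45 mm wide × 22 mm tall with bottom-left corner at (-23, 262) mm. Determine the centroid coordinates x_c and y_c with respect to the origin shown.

x_c = 18.61 mm, y_c = 132.77 mm

Part | A | x̄ᵢ | ȳᵢ | A·x̄ᵢ | A·ȳᵢ
bottom flange | 1540.00 | 57.00 | 11.00 | 87780.00 | 16940.00
web | 5280.00 | 11.00 | 142.00 | 58080.00 | 749760.00
top flange | 990.00 | -0.50 | 273.00 | -495.00 | 270270.00
Σ | 7810.00 |  |  | 145365.00 | 1036970.00
x_c = 145365.00 / 7810.00 = 18.61 mm
y_c = 1036970.00 / 7810.00 = 132.77 mm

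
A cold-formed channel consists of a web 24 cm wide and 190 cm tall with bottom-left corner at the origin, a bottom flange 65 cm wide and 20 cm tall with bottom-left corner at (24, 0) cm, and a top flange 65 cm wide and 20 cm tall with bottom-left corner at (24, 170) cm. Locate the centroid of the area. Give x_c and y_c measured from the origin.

x_c = 28.16 cm, y_c = 95.00 cm

Part | A | x̄ᵢ | ȳᵢ | A·x̄ᵢ | A·ȳᵢ
web | 4560.00 | 12.00 | 95.00 | 54720.00 | 433200.00
bottom flange | 1300.00 | 56.50 | 10.00 | 73450.00 | 13000.00
top flange | 1300.00 | 56.50 | 180.00 | 73450.00 | 234000.00
Σ | 7160.00 |  |  | 201620.00 | 680200.00
x_c = 201620.00 / 7160.00 = 28.16 cm
y_c = 680200.00 / 7160.00 = 95.00 cm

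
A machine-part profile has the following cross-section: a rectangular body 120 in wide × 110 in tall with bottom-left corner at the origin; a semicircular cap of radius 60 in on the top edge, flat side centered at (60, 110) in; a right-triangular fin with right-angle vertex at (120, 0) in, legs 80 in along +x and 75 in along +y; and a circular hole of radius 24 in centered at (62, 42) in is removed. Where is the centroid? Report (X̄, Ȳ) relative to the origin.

X̄ = 72.79 in, Ȳ = 74.38 in

rectangular body: A = 120 × 110 = 13200.00, centroid at (60.00, 55.00).
semicircular top: A = ½π·60² = 5654.87, centroid at (60.00, 135.46).
triangular fin: A = ½·80·75 = 3000.00, centroid at (146.67, 25.00).
hole: A = −π·24² = -1809.56, centroid at (62.00, 42.00).
ΣA = 20045.31 in², ΣAX̄ = 1459099.45 in³, ΣAȲ = 1491033.94 in³.
X̄ = 1459099.45/20045.31 = 72.79 in; Ȳ = 1491033.94/20045.31 = 74.38 in.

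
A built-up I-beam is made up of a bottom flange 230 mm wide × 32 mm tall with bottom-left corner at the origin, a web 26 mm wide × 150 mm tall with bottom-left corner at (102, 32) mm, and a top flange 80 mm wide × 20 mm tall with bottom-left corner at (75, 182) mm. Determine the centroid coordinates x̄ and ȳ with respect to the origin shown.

x̄ = 115.00 mm, ȳ = 65.49 mm

Part | A | x̄ᵢ | ȳᵢ | A·x̄ᵢ | A·ȳᵢ
bottom flange | 7360.00 | 115.00 | 16.00 | 846400.00 | 117760.00
web | 3900.00 | 115.00 | 107.00 | 448500.00 | 417300.00
top flange | 1600.00 | 115.00 | 192.00 | 184000.00 | 307200.00
Σ | 12860.00 |  |  | 1478900.00 | 842260.00
x̄ = 1478900.00 / 12860.00 = 115.00 mm
ȳ = 842260.00 / 12860.00 = 65.49 mm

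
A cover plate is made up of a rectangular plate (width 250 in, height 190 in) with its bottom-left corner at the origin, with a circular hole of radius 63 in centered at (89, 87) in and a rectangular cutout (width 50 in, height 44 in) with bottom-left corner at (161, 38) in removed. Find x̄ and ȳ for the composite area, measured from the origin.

Part | A | x̄ᵢ | ȳᵢ | A·x̄ᵢ | A·ȳᵢ
plate | 47500.00 | 125.00 | 95.00 | 5937500.00 | 4512500.00
hole 1 | -12468.98 | 89.00 | 87.00 | -1109739.33 | -1084801.37
hole 2 | -2200.00 | 186.00 | 60.00 | -409200.00 | -132000.00
Σ | 32831.02 |  |  | 4418560.67 | 3295698.63
x̄ = 4418560.67 / 32831.02 = 134.58 in
ȳ = 3295698.63 / 32831.02 = 100.38 in

x̄ = 134.58 in, ȳ = 100.38 in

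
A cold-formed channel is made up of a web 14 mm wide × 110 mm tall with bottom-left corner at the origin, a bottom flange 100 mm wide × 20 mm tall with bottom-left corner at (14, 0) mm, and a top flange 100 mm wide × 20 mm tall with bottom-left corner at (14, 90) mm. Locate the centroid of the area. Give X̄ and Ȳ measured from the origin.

X̄ = 48.16 mm, Ȳ = 55.00 mm

web: A = 14 × 110 = 1540.00, centroid at (7.00, 55.00).
bottom flange: A = 100 × 20 = 2000.00, centroid at (64.00, 10.00).
top flange: A = 100 × 20 = 2000.00, centroid at (64.00, 100.00).
ΣA = 5540.00 mm², ΣAX̄ = 266780.00 mm³, ΣAȲ = 304700.00 mm³.
X̄ = 266780.00/5540.00 = 48.16 mm; Ȳ = 304700.00/5540.00 = 55.00 mm.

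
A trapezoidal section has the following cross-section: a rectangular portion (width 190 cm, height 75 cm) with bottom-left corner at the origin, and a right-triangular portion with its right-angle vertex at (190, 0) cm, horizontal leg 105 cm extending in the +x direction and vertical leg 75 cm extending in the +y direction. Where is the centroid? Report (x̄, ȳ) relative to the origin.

rectangular portion: A = 190 × 75 = 14250.00, centroid at (95.00, 37.50).
triangular portion: A = ½·105·75 = 3937.50, centroid at (225.00, 25.00).
ΣA = 18187.50 cm²
ΣAx̄ = (14250.00)(95.00) + (3937.50)(225.00) = 2239687.50 cm³
ΣAȳ = (14250.00)(37.50) + (3937.50)(25.00) = 632812.50 cm³
x̄ = 2239687.50 / 18187.50 = 123.14 cm
ȳ = 632812.50 / 18187.50 = 34.79 cm

x̄ = 123.14 cm, ȳ = 34.79 cm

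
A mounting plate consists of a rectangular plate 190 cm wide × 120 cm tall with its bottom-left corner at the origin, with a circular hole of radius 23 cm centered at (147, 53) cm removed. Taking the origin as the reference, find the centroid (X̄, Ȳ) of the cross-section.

Part | A | x̄ᵢ | ȳᵢ | A·x̄ᵢ | A·ȳᵢ
plate | 22800.00 | 95.00 | 60.00 | 2166000.00 | 1368000.00
hole | -1661.90 | 147.00 | 53.00 | -244299.67 | -88080.83
Σ | 21138.10 |  |  | 1921700.33 | 1279919.17
X̄ = 1921700.33 / 21138.10 = 90.91 cm
Ȳ = 1279919.17 / 21138.10 = 60.55 cm

X̄ = 90.91 cm, Ȳ = 60.55 cm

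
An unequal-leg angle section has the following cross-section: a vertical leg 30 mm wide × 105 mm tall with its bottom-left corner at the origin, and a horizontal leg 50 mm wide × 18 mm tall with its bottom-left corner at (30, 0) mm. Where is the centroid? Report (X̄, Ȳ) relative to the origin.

vertical leg: A = 30 × 105 = 3150.00, centroid at (15.00, 52.50).
horizontal leg: A = 50 × 18 = 900.00, centroid at (55.00, 9.00).
ΣA = 4050.00 mm²
ΣAX̄ = (3150.00)(15.00) + (900.00)(55.00) = 96750.00 mm³
ΣAȲ = (3150.00)(52.50) + (900.00)(9.00) = 173475.00 mm³
X̄ = 96750.00 / 4050.00 = 23.89 mm
Ȳ = 173475.00 / 4050.00 = 42.83 mm

X̄ = 23.89 mm, Ȳ = 42.83 mm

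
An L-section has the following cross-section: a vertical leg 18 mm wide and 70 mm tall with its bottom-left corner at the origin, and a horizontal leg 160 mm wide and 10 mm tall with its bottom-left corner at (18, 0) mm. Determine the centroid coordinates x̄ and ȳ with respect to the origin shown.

vertical leg: A = 18 × 70 = 1260.00, centroid at (9.00, 35.00).
horizontal leg: A = 160 × 10 = 1600.00, centroid at (98.00, 5.00).
ΣA = 2860.00 mm², ΣAx̄ = 168140.00 mm³, ΣAȳ = 52100.00 mm³.
x̄ = 168140.00/2860.00 = 58.79 mm; ȳ = 52100.00/2860.00 = 18.22 mm.

x̄ = 58.79 mm, ȳ = 18.22 mm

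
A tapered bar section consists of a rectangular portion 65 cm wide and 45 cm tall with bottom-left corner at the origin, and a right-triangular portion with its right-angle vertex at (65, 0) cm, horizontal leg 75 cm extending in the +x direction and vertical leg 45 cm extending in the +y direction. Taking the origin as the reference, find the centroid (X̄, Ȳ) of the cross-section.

X̄ = 53.54 cm, Ȳ = 19.76 cm

Part | A | x̄ᵢ | ȳᵢ | A·x̄ᵢ | A·ȳᵢ
rectangular portion | 2925.00 | 32.50 | 22.50 | 95062.50 | 65812.50
triangular portion | 1687.50 | 90.00 | 15.00 | 151875.00 | 25312.50
Σ | 4612.50 |  |  | 246937.50 | 91125.00
X̄ = 246937.50 / 4612.50 = 53.54 cm
Ȳ = 91125.00 / 4612.50 = 19.76 cm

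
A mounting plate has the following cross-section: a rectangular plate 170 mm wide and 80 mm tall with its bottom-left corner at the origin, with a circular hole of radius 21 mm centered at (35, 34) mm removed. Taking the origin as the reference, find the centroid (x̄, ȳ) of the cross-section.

Part | A | x̄ᵢ | ȳᵢ | A·x̄ᵢ | A·ȳᵢ
plate | 13600.00 | 85.00 | 40.00 | 1156000.00 | 544000.00
hole | -1385.44 | 35.00 | 34.00 | -48490.48 | -47105.04
Σ | 12214.56 |  |  | 1107509.52 | 496894.96
x̄ = 1107509.52 / 12214.56 = 90.67 mm
ȳ = 496894.96 / 12214.56 = 40.68 mm

x̄ = 90.67 mm, ȳ = 40.68 mm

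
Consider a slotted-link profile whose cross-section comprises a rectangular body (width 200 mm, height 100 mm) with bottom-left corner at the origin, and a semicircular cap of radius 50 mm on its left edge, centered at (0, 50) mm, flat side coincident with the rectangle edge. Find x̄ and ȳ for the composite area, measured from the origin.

rectangular body: A = 200 × 100 = 20000.00, centroid at (100.00, 50.00).
semicircular end: A = ½π·50² = 3926.99, centroid at (-21.22, 50.00).
ΣA = 23926.99 mm², ΣAx̄ = 1916666.67 mm³, ΣAȳ = 1196349.54 mm³.
x̄ = 1916666.67/23926.99 = 80.10 mm; ȳ = 1196349.54/23926.99 = 50.00 mm.

x̄ = 80.10 mm, ȳ = 50.00 mm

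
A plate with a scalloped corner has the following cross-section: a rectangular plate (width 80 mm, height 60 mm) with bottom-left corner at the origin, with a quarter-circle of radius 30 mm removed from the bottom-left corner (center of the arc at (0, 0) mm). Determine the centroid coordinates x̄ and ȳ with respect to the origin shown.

x̄ = 44.71 mm, ȳ = 32.98 mm

plate: A = 80 × 60 = 4800.00, centroid at (40.00, 30.00).
removed quarter-circle: A = −¼π·30² = -706.86, centroid at (12.73, 12.73).
ΣA = 4093.14 mm², ΣAx̄ = 183000.00 mm³, ΣAȳ = 135000.00 mm³.
x̄ = 183000.00/4093.14 = 44.71 mm; ȳ = 135000.00/4093.14 = 32.98 mm.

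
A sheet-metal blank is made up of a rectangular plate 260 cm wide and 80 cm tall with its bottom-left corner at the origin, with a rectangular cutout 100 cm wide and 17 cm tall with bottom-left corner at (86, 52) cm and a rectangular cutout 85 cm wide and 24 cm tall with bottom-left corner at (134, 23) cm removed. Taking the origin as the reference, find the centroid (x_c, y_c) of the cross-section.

plate: A = 260 × 80 = 20800.00, centroid at (130.00, 40.00).
hole 1: A = −(100 × 17) = -1700.00, centroid at (136.00, 60.50).
hole 2: A = −(85 × 24) = -2040.00, centroid at (176.50, 35.00).
ΣA = 17060.00 cm², ΣAx_c = 2112740.00 cm³, ΣAy_c = 657750.00 cm³.
x_c = 2112740.00/17060.00 = 123.84 cm; y_c = 657750.00/17060.00 = 38.56 cm.

x_c = 123.84 cm, y_c = 38.56 cm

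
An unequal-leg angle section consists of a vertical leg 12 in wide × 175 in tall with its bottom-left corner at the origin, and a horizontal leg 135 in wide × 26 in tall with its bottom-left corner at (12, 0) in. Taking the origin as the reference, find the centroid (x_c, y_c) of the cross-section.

x_c = 51.99 in, y_c = 40.89 in

Part | A | x̄ᵢ | ȳᵢ | A·x̄ᵢ | A·ȳᵢ
vertical leg | 2100.00 | 6.00 | 87.50 | 12600.00 | 183750.00
horizontal leg | 3510.00 | 79.50 | 13.00 | 279045.00 | 45630.00
Σ | 5610.00 |  |  | 291645.00 | 229380.00
x_c = 291645.00 / 5610.00 = 51.99 in
y_c = 229380.00 / 5610.00 = 40.89 in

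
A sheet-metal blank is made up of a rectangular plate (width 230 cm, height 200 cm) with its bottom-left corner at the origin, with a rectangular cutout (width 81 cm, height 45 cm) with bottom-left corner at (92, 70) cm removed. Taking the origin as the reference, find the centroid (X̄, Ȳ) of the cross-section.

X̄ = 113.49 cm, Ȳ = 100.65 cm

Part | A | x̄ᵢ | ȳᵢ | A·x̄ᵢ | A·ȳᵢ
plate | 46000.00 | 115.00 | 100.00 | 5290000.00 | 4600000.00
hole | -3645.00 | 132.50 | 92.50 | -482962.50 | -337162.50
Σ | 42355.00 |  |  | 4807037.50 | 4262837.50
X̄ = 4807037.50 / 42355.00 = 113.49 cm
Ȳ = 4262837.50 / 42355.00 = 100.65 cm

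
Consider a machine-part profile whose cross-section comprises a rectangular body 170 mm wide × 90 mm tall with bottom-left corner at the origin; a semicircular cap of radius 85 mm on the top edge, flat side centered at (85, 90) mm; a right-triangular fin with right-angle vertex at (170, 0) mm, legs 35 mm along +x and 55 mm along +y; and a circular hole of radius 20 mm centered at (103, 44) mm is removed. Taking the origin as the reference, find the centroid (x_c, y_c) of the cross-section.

Part | A | x̄ᵢ | ȳᵢ | A·x̄ᵢ | A·ȳᵢ
rectangular body | 15300.00 | 85.00 | 45.00 | 1300500.00 | 688500.00
semicircular top | 11349.00 | 85.00 | 126.08 | 964665.29 | 1430826.98
triangular fin | 962.50 | 181.67 | 18.33 | 174854.17 | 17645.83
hole | -1256.64 | 103.00 | 44.00 | -129433.62 | -55292.03
Σ | 26354.87 |  |  | 2310585.84 | 2081680.78
x_c = 2310585.84 / 26354.87 = 87.67 mm
y_c = 2081680.78 / 26354.87 = 78.99 mm

x_c = 87.67 mm, y_c = 78.99 mm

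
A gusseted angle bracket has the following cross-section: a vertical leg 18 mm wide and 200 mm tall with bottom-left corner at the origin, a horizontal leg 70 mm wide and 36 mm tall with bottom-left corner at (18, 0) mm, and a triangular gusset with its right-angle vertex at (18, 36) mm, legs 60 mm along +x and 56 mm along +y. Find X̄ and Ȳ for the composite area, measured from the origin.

Part | A | x̄ᵢ | ȳᵢ | A·x̄ᵢ | A·ȳᵢ
vertical leg | 3600.00 | 9.00 | 100.00 | 32400.00 | 360000.00
horizontal leg | 2520.00 | 53.00 | 18.00 | 133560.00 | 45360.00
gusset | 1680.00 | 38.00 | 54.67 | 63840.00 | 91840.00
Σ | 7800.00 |  |  | 229800.00 | 497200.00
X̄ = 229800.00 / 7800.00 = 29.46 mm
Ȳ = 497200.00 / 7800.00 = 63.74 mm

X̄ = 29.46 mm, Ȳ = 63.74 mm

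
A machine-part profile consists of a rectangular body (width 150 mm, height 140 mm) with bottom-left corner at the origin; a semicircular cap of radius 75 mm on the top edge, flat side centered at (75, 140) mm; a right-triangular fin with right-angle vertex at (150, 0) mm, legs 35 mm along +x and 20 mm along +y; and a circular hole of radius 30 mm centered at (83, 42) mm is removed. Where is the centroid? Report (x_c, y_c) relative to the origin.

rectangular body: A = 150 × 140 = 21000.00, centroid at (75.00, 70.00).
semicircular top: A = ½π·75² = 8835.73, centroid at (75.00, 171.83).
triangular fin: A = ½·35·20 = 350.00, centroid at (161.67, 6.67).
hole: A = −π·30² = -2827.43, centroid at (83.00, 42.00).
ΣA = 27358.30 mm², ΣAx_c = 2059586.06 mm³, ΣAy_c = 2871833.24 mm³.
x_c = 2059586.06/27358.30 = 75.28 mm; y_c = 2871833.24/27358.30 = 104.97 mm.

x_c = 75.28 mm, y_c = 104.97 mm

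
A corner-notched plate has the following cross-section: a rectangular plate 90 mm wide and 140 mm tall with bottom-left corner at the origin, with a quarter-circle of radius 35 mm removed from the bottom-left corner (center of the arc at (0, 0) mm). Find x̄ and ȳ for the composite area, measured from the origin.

plate: A = 90 × 140 = 12600.00, centroid at (45.00, 70.00).
removed quarter-circle: A = −¼π·35² = -962.11, centroid at (14.85, 14.85).
ΣA = 11637.89 mm², ΣAx̄ = 552708.33 mm³, ΣAȳ = 867708.33 mm³.
x̄ = 552708.33/11637.89 = 47.49 mm; ȳ = 867708.33/11637.89 = 74.56 mm.

x̄ = 47.49 mm, ȳ = 74.56 mm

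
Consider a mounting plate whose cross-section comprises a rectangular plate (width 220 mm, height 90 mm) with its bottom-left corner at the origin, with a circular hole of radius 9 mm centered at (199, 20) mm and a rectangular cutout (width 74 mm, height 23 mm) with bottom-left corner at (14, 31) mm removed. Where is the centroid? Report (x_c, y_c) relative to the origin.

x_c = 114.36 mm, y_c = 45.59 mm

plate: A = 220 × 90 = 19800.00, centroid at (110.00, 45.00).
hole 1: A = −π·9² = -254.47, centroid at (199.00, 20.00).
hole 2: A = −(74 × 23) = -1702.00, centroid at (51.00, 42.50).
ΣA = 17843.53 mm²
ΣAx_c = (19800.00)(110.00) + (-254.47)(199.00) + (-1702.00)(51.00) = 2040558.67 mm³
ΣAy_c = (19800.00)(45.00) + (-254.47)(20.00) + (-1702.00)(42.50) = 813575.62 mm³
x_c = 2040558.67 / 17843.53 = 114.36 mm
y_c = 813575.62 / 17843.53 = 45.59 mm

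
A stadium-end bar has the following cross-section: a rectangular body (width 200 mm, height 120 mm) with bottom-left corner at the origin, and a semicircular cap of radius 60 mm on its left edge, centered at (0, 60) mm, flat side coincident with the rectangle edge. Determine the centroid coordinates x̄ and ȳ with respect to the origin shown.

x̄ = 76.08 mm, ȳ = 60.00 mm

rectangular body: A = 200 × 120 = 24000.00, centroid at (100.00, 60.00).
semicircular end: A = ½π·60² = 5654.87, centroid at (-25.46, 60.00).
ΣA = 29654.87 mm²
ΣAx̄ = (24000.00)(100.00) + (5654.87)(-25.46) = 2256000.00 mm³
ΣAȳ = (24000.00)(60.00) + (5654.87)(60.00) = 1779292.01 mm³
x̄ = 2256000.00 / 29654.87 = 76.08 mm
ȳ = 1779292.01 / 29654.87 = 60.00 mm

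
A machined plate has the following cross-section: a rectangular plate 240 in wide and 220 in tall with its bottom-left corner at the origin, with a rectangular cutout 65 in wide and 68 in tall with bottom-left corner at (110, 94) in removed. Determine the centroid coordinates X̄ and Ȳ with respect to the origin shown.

X̄ = 117.94 in, Ȳ = 108.36 in

plate: A = 240 × 220 = 52800.00, centroid at (120.00, 110.00).
hole: A = −(65 × 68) = -4420.00, centroid at (142.50, 128.00).
ΣA = 48380.00 in², ΣAX̄ = 5706150.00 in³, ΣAȲ = 5242240.00 in³.
X̄ = 5706150.00/48380.00 = 117.94 in; Ȳ = 5242240.00/48380.00 = 108.36 in.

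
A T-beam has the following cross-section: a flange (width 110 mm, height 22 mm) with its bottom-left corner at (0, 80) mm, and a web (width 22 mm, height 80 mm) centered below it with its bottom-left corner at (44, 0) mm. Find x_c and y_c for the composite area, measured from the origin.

x_c = 55.00 mm, y_c = 69.53 mm

web: A = 22 × 80 = 1760.00, centroid at (55.00, 40.00).
flange: A = 110 × 22 = 2420.00, centroid at (55.00, 91.00).
ΣA = 4180.00 mm², ΣAx_c = 229900.00 mm³, ΣAy_c = 290620.00 mm³.
x_c = 229900.00/4180.00 = 55.00 mm; y_c = 290620.00/4180.00 = 69.53 mm.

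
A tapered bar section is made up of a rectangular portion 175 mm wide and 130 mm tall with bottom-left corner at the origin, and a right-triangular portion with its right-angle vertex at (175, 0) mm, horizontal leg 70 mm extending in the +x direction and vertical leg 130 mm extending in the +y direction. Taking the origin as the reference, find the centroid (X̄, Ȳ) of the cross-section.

X̄ = 105.97 mm, Ȳ = 61.39 mm

rectangular portion: A = 175 × 130 = 22750.00, centroid at (87.50, 65.00).
triangular portion: A = ½·70·130 = 4550.00, centroid at (198.33, 43.33).
ΣA = 27300.00 mm²
ΣAX̄ = (22750.00)(87.50) + (4550.00)(198.33) = 2893041.67 mm³
ΣAȲ = (22750.00)(65.00) + (4550.00)(43.33) = 1675916.67 mm³
X̄ = 2893041.67 / 27300.00 = 105.97 mm
Ȳ = 1675916.67 / 27300.00 = 61.39 mm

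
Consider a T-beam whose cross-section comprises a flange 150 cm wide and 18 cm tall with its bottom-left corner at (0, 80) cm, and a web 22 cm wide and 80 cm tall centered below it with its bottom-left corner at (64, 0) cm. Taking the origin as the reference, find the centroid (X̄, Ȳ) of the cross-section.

web: A = 22 × 80 = 1760.00, centroid at (75.00, 40.00).
flange: A = 150 × 18 = 2700.00, centroid at (75.00, 89.00).
ΣA = 4460.00 cm², ΣAX̄ = 334500.00 cm³, ΣAȲ = 310700.00 cm³.
X̄ = 334500.00/4460.00 = 75.00 cm; Ȳ = 310700.00/4460.00 = 69.66 cm.

X̄ = 75.00 cm, Ȳ = 69.66 cm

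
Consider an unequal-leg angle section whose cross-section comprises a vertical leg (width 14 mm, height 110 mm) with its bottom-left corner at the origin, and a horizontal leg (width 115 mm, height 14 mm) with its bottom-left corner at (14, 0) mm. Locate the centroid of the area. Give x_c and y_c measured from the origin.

x_c = 39.97 mm, y_c = 30.47 mm

vertical leg: A = 14 × 110 = 1540.00, centroid at (7.00, 55.00).
horizontal leg: A = 115 × 14 = 1610.00, centroid at (71.50, 7.00).
ΣA = 3150.00 mm², ΣAx_c = 125895.00 mm³, ΣAy_c = 95970.00 mm³.
x_c = 125895.00/3150.00 = 39.97 mm; y_c = 95970.00/3150.00 = 30.47 mm.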